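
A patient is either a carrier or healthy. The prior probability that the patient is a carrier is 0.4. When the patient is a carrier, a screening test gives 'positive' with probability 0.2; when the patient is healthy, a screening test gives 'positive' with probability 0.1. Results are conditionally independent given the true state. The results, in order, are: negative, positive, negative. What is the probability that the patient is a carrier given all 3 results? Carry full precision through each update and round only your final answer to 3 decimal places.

Apply Bayes' rule sequentially, carrying P(carrier) forward.
After 'negative': P(carrier) = 0.8·0.4000 / (0.8·0.4000 + 0.9·0.6000) ≈ 0.3721
After 'positive': P(carrier) = 0.2·0.3721 / (0.2·0.3721 + 0.1·0.6279) ≈ 0.5424
After 'negative': P(carrier) = 0.8·0.5424 / (0.8·0.5424 + 0.9·0.4576) ≈ 0.5130

0.513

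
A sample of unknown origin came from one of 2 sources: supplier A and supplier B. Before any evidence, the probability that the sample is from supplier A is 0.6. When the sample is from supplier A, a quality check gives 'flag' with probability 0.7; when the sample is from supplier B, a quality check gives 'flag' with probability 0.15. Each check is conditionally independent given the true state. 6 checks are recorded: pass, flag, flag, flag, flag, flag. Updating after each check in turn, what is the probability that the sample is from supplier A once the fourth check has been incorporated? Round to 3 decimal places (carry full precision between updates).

Apply Bayes' rule sequentially, carrying P(supplier A) forward.
After 'pass': P(supplier A) = 0.3·0.6000 / (0.3·0.6000 + 0.85·0.4000) ≈ 0.3462
After 'flag': P(supplier A) = 0.7·0.3462 / (0.7·0.3462 + 0.15·0.6538) ≈ 0.7119
After 'flag': P(supplier A) = 0.7·0.7119 / (0.7·0.7119 + 0.15·0.2881) ≈ 0.9202
After 'flag': P(supplier A) = 0.7·0.9202 / (0.7·0.9202 + 0.15·0.0798) ≈ 0.9818

0.982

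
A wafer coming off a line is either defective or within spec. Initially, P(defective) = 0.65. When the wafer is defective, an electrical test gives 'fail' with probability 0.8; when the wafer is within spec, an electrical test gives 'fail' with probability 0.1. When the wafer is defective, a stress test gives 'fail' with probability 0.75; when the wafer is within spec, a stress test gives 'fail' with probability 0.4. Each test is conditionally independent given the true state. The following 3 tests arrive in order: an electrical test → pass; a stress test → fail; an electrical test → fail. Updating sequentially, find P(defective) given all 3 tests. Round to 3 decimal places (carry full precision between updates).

0.861

Each posterior becomes the prior for the next update.
After an electrical test='pass': P(defective) = 0.2·0.6500 / (0.2·0.6500 + 0.9·0.3500) ≈ 0.2921
After a stress test='fail': P(defective) = 0.75·0.2921 / (0.75·0.2921 + 0.4·0.7079) ≈ 0.4362
After an electrical test='fail': P(defective) = 0.8·0.4362 / (0.8·0.4362 + 0.1·0.5638) ≈ 0.8609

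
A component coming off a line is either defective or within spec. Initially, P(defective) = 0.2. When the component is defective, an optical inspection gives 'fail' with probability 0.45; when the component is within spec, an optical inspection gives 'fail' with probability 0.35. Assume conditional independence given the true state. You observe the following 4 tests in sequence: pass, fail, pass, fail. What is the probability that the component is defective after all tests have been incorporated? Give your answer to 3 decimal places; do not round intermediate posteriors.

Each posterior becomes the prior for the next update.
After 'pass': P(defective) = 0.55·0.2000 / (0.55·0.2000 + 0.65·0.8000) ≈ 0.1746
After 'fail': P(defective) = 0.45·0.1746 / (0.45·0.1746 + 0.35·0.8254) ≈ 0.2138
After 'pass': P(defective) = 0.55·0.2138 / (0.55·0.2138 + 0.65·0.7862) ≈ 0.1871
After 'fail': P(defective) = 0.45·0.1871 / (0.45·0.1871 + 0.35·0.8129) ≈ 0.2283

0.228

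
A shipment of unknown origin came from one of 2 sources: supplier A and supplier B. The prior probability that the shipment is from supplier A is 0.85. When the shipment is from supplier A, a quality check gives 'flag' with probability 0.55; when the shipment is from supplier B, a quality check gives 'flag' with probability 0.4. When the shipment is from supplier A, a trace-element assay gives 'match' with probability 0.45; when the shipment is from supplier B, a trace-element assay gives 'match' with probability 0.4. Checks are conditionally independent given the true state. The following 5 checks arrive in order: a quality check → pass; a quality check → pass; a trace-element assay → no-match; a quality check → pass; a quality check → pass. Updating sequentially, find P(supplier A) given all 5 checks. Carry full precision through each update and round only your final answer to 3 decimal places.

0.622

Apply Bayes' rule sequentially, carrying P(supplier A) forward.
After a quality check='pass': P(supplier A) = 0.45·0.8500 / (0.45·0.8500 + 0.6·0.1500) ≈ 0.8095
After a quality check='pass': P(supplier A) = 0.45·0.8095 / (0.45·0.8095 + 0.6·0.1905) ≈ 0.7612
After a trace-element assay='no-match': P(supplier A) = 0.55·0.7612 / (0.55·0.7612 + 0.6·0.2388) ≈ 0.7450
After a quality check='pass': P(supplier A) = 0.45·0.7450 / (0.45·0.7450 + 0.6·0.2550) ≈ 0.6867
After a quality check='pass': P(supplier A) = 0.45·0.6867 / (0.45·0.6867 + 0.6·0.3133) ≈ 0.6217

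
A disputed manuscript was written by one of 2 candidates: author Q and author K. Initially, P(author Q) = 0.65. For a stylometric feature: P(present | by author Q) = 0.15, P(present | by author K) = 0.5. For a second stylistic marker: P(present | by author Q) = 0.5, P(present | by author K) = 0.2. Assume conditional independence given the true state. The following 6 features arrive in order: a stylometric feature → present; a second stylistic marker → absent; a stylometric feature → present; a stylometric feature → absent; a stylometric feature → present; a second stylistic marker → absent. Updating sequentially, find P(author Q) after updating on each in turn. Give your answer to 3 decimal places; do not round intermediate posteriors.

0.032

After a stylometric feature='present': P(author Q) = 0.15·0.6500 / (0.15·0.6500 + 0.5·0.3500) ≈ 0.3578
After a second stylistic marker='absent': P(author Q) = 0.5·0.3578 / (0.5·0.3578 + 0.8·0.6422) ≈ 0.2583
After a stylometric feature='present': P(author Q) = 0.15·0.2583 / (0.15·0.2583 + 0.5·0.7417) ≈ 0.0946
After a stylometric feature='absent': P(author Q) = 0.85·0.0946 / (0.85·0.0946 + 0.5·0.9054) ≈ 0.1508
After a stylometric feature='present': P(author Q) = 0.15·0.1508 / (0.15·0.1508 + 0.5·0.8492) ≈ 0.0506
After a second stylistic marker='absent': P(author Q) = 0.5·0.0506 / (0.5·0.0506 + 0.8·0.9494) ≈ 0.0322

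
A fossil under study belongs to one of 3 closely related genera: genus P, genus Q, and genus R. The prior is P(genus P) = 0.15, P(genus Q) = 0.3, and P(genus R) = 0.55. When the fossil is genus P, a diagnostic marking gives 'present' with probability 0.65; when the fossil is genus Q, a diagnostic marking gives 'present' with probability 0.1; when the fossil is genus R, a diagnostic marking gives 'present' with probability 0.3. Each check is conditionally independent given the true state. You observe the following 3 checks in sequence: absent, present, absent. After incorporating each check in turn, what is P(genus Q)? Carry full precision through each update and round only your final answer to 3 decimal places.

Apply Bayes' rule sequentially, carrying P(genus Q) forward.
After 'absent': normaliser = 0.35·0.1500 + 0.9·0.3000 + 0.7·0.5500; P(genus P) ≈ 0.0742, P(genus Q) ≈ 0.3816, P(genus R) ≈ 0.5442
After 'present': normaliser = 0.65·0.0742 + 0.1·0.3816 + 0.3·0.5442; P(genus P) ≈ 0.1932, P(genus Q) ≈ 0.1529, P(genus R) ≈ 0.6539
After 'absent': normaliser = 0.35·0.1932 + 0.9·0.1529 + 0.7·0.6539; P(genus P) ≈ 0.1020, P(genus Q) ≈ 0.2075, P(genus R) ≈ 0.6905

0.208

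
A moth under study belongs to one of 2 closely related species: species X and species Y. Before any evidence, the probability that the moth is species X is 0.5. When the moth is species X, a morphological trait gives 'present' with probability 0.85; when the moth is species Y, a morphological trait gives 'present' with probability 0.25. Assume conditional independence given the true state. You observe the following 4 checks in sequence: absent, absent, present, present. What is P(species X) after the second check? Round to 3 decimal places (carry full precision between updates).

After 'absent': P(species X) = 0.15·0.5000 / (0.15·0.5000 + 0.75·0.5000) ≈ 0.1667
After 'absent': P(species X) = 0.15·0.1667 / (0.15·0.1667 + 0.75·0.8333) ≈ 0.0385

0.038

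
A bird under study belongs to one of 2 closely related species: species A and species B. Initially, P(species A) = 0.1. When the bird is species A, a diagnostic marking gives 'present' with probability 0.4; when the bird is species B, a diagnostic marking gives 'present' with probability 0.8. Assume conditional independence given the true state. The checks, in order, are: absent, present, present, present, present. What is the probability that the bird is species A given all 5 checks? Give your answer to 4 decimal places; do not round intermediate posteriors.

0.0204

Each posterior becomes the prior for the next update.
After 'absent': P(species A) = 0.6·0.1000 / (0.6·0.1000 + 0.2·0.9000) ≈ 0.2500
After 'present': P(species A) = 0.4·0.2500 / (0.4·0.2500 + 0.8·0.7500) ≈ 0.1429
After 'present': P(species A) = 0.4·0.1429 / (0.4·0.1429 + 0.8·0.8571) ≈ 0.0769
After 'present': P(species A) = 0.4·0.0769 / (0.4·0.0769 + 0.8·0.9231) ≈ 0.0400
After 'present': P(species A) = 0.4·0.0400 / (0.4·0.0400 + 0.8·0.9600) ≈ 0.0204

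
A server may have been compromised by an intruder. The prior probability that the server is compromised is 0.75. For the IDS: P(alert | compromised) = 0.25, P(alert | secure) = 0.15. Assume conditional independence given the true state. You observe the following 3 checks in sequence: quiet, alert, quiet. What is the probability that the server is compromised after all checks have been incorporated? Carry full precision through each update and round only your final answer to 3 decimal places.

0.796

Apply Bayes' rule sequentially, carrying P(compromised) forward.
After 'quiet': P(compromised) = 0.75·0.7500 / (0.75·0.7500 + 0.85·0.2500) ≈ 0.7258
After 'alert': P(compromised) = 0.25·0.7258 / (0.25·0.7258 + 0.15·0.2742) ≈ 0.8152
After 'quiet': P(compromised) = 0.75·0.8152 / (0.75·0.8152 + 0.85·0.1848) ≈ 0.7956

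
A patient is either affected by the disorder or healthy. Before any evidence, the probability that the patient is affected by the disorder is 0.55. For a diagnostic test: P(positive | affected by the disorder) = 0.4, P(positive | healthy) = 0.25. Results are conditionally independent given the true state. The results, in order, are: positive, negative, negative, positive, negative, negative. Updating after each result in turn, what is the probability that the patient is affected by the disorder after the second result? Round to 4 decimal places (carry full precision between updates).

After 'positive': P(affected) = 0.4·0.5500 / (0.4·0.5500 + 0.25·0.4500) ≈ 0.6617
After 'negative': P(affected) = 0.6·0.6617 / (0.6·0.6617 + 0.75·0.3383) ≈ 0.6101

0.6101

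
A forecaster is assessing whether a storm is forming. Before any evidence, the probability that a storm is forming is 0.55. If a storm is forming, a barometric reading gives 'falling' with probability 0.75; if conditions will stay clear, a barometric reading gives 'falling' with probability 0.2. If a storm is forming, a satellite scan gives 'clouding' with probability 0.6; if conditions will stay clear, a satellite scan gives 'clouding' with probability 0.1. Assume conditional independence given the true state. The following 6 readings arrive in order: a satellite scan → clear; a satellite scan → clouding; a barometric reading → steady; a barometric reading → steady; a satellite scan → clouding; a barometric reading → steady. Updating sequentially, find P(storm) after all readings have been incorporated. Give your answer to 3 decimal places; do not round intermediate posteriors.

0.374

Each posterior becomes the prior for the next update.
After a satellite scan='clear': P(storm) = 0.4·0.5500 / (0.4·0.5500 + 0.9·0.4500) ≈ 0.3520
After a satellite scan='clouding': P(storm) = 0.6·0.3520 / (0.6·0.3520 + 0.1·0.6480) ≈ 0.7652
After a barometric reading='steady': P(storm) = 0.25·0.7652 / (0.25·0.7652 + 0.8·0.2348) ≈ 0.5046
After a barometric reading='steady': P(storm) = 0.25·0.5046 / (0.25·0.5046 + 0.8·0.4954) ≈ 0.2414
After a satellite scan='clouding': P(storm) = 0.6·0.2414 / (0.6·0.2414 + 0.1·0.7586) ≈ 0.6563
After a barometric reading='steady': P(storm) = 0.25·0.6563 / (0.25·0.6563 + 0.8·0.3437) ≈ 0.3737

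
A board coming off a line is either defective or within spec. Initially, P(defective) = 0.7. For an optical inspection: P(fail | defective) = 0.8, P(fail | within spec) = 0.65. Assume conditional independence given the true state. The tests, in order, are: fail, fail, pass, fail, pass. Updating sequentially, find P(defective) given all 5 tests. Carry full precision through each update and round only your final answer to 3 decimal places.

0.587

Apply Bayes' rule sequentially, carrying P(defective) forward.
After 'fail': P(defective) = 0.8·0.7000 / (0.8·0.7000 + 0.65·0.3000) ≈ 0.7417
After 'fail': P(defective) = 0.8·0.7417 / (0.8·0.7417 + 0.65·0.2583) ≈ 0.7795
After 'pass': P(defective) = 0.2·0.7795 / (0.2·0.7795 + 0.35·0.2205) ≈ 0.6688
After 'fail': P(defective) = 0.8·0.6688 / (0.8·0.6688 + 0.65·0.3312) ≈ 0.7131
After 'pass': P(defective) = 0.2·0.7131 / (0.2·0.7131 + 0.35·0.2869) ≈ 0.5869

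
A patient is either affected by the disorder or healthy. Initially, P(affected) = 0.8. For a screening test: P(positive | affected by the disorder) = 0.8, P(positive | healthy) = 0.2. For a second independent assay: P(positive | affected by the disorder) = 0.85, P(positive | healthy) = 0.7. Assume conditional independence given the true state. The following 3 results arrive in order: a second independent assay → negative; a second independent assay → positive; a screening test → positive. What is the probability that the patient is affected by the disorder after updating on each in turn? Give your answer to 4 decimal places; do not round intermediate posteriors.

0.9067

After a second independent assay='negative': P(affected) = 0.15·0.8000 / (0.15·0.8000 + 0.3·0.2000) ≈ 0.6667
After a second independent assay='positive': P(affected) = 0.85·0.6667 / (0.85·0.6667 + 0.7·0.3333) ≈ 0.7083
After a screening test='positive': P(affected) = 0.8·0.7083 / (0.8·0.7083 + 0.2·0.2917) ≈ 0.9067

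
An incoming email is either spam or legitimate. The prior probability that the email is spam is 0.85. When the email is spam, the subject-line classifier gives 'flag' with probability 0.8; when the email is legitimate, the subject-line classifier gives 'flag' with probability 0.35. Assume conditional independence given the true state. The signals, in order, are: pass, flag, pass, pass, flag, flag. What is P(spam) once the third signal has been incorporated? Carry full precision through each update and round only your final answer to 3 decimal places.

0.551

Each posterior becomes the prior for the next update.
After 'pass': P(spam) = 0.2·0.8500 / (0.2·0.8500 + 0.65·0.1500) ≈ 0.6355
After 'flag': P(spam) = 0.8·0.6355 / (0.8·0.6355 + 0.35·0.3645) ≈ 0.7994
After 'pass': P(spam) = 0.2·0.7994 / (0.2·0.7994 + 0.65·0.2006) ≈ 0.5508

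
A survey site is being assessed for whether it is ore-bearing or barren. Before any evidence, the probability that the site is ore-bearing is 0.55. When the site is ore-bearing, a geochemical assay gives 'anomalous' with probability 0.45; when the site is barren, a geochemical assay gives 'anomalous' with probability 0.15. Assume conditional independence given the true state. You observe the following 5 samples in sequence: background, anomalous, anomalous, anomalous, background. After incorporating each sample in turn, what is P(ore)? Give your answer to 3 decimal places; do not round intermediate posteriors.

Apply Bayes' rule sequentially, carrying P(ore) forward.
After 'background': P(ore) = 0.55·0.5500 / (0.55·0.5500 + 0.85·0.4500) ≈ 0.4416
After 'anomalous': P(ore) = 0.45·0.4416 / (0.45·0.4416 + 0.15·0.5584) ≈ 0.7035
After 'anomalous': P(ore) = 0.45·0.7035 / (0.45·0.7035 + 0.15·0.2965) ≈ 0.8768
After 'anomalous': P(ore) = 0.45·0.8768 / (0.45·0.8768 + 0.15·0.1232) ≈ 0.9553
After 'background': P(ore) = 0.55·0.9553 / (0.55·0.9553 + 0.85·0.0447) ≈ 0.9325

0.933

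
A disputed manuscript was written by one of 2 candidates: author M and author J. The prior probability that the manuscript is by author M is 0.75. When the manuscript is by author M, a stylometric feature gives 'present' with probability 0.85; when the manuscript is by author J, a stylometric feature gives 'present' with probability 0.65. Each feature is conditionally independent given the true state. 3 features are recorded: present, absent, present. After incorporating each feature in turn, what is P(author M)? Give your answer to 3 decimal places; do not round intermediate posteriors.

After 'present': P(author M) = 0.85·0.7500 / (0.85·0.7500 + 0.65·0.2500) ≈ 0.7969
After 'absent': P(author M) = 0.15·0.7969 / (0.15·0.7969 + 0.35·0.2031) ≈ 0.6270
After 'present': P(author M) = 0.85·0.6270 / (0.85·0.6270 + 0.65·0.3730) ≈ 0.6874

0.687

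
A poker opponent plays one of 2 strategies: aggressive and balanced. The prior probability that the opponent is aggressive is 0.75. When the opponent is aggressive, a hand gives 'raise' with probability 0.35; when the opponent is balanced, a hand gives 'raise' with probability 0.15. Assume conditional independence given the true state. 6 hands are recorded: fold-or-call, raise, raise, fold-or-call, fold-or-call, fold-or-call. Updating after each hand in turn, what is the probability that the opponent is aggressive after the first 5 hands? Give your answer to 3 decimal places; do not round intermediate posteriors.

After 'fold-or-call': P(aggressive) = 0.65·0.7500 / (0.65·0.7500 + 0.85·0.2500) ≈ 0.6964
After 'raise': P(aggressive) = 0.35·0.6964 / (0.35·0.6964 + 0.15·0.3036) ≈ 0.8426
After 'raise': P(aggressive) = 0.35·0.8426 / (0.35·0.8426 + 0.15·0.1574) ≈ 0.9259
After 'fold-or-call': P(aggressive) = 0.65·0.9259 / (0.65·0.9259 + 0.85·0.0741) ≈ 0.9052
After 'fold-or-call': P(aggressive) = 0.65·0.9052 / (0.65·0.9052 + 0.85·0.0948) ≈ 0.8796

0.880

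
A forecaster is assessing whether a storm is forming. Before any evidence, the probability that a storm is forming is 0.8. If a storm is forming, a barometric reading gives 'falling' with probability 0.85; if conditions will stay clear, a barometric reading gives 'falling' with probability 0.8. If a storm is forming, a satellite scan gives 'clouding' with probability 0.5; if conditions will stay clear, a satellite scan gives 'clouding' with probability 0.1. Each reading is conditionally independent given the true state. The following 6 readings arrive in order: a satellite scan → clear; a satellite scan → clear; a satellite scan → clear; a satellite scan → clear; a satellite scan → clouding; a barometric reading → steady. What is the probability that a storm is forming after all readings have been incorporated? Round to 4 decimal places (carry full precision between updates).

After a satellite scan='clear': P(storm) = 0.5·0.8000 / (0.5·0.8000 + 0.9·0.2000) ≈ 0.6897
After a satellite scan='clear': P(storm) = 0.5·0.6897 / (0.5·0.6897 + 0.9·0.3103) ≈ 0.5525
After a satellite scan='clear': P(storm) = 0.5·0.5525 / (0.5·0.5525 + 0.9·0.4475) ≈ 0.4068
After a satellite scan='clear': P(storm) = 0.5·0.4068 / (0.5·0.4068 + 0.9·0.5932) ≈ 0.2759
After a satellite scan='clouding': P(storm) = 0.5·0.2759 / (0.5·0.2759 + 0.1·0.7241) ≈ 0.6558
After a barometric reading='steady': P(storm) = 0.15·0.6558 / (0.15·0.6558 + 0.2·0.3442) ≈ 0.5883

0.5883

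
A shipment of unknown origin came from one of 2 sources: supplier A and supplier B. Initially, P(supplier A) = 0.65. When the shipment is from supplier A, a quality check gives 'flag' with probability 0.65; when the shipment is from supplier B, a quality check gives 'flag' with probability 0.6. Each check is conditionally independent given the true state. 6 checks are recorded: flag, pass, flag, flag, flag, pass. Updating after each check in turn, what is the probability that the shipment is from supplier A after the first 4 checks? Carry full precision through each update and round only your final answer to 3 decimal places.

0.674

Apply Bayes' rule sequentially, carrying P(supplier A) forward.
After 'flag': P(supplier A) = 0.65·0.6500 / (0.65·0.6500 + 0.6·0.3500) ≈ 0.6680
After 'pass': P(supplier A) = 0.35·0.6680 / (0.35·0.6680 + 0.4·0.3320) ≈ 0.6377
After 'flag': P(supplier A) = 0.65·0.6377 / (0.65·0.6377 + 0.6·0.3623) ≈ 0.6560
After 'flag': P(supplier A) = 0.65·0.6560 / (0.65·0.6560 + 0.6·0.3440) ≈ 0.6738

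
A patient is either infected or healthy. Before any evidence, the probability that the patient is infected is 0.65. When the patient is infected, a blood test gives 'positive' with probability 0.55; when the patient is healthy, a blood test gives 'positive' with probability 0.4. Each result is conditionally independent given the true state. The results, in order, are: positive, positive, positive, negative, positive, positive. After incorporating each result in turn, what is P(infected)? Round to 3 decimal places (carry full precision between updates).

0.873

After 'positive': P(infected) = 0.55·0.6500 / (0.55·0.6500 + 0.4·0.3500) ≈ 0.7186
After 'positive': P(infected) = 0.55·0.7186 / (0.55·0.7186 + 0.4·0.2814) ≈ 0.7783
After 'positive': P(infected) = 0.55·0.7783 / (0.55·0.7783 + 0.4·0.2217) ≈ 0.8284
After 'negative': P(infected) = 0.45·0.8284 / (0.45·0.8284 + 0.6·0.1716) ≈ 0.7836
After 'positive': P(infected) = 0.55·0.7836 / (0.55·0.7836 + 0.4·0.2164) ≈ 0.8327
After 'positive': P(infected) = 0.55·0.8327 / (0.55·0.8327 + 0.4·0.1673) ≈ 0.8725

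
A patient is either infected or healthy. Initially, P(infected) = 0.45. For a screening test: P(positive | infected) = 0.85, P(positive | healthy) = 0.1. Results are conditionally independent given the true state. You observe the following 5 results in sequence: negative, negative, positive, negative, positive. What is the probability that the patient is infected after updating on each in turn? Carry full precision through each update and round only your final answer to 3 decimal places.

0.215

Each posterior becomes the prior for the next update.
After 'negative': P(infected) = 0.15·0.4500 / (0.15·0.4500 + 0.9·0.5500) ≈ 0.1200
After 'negative': P(infected) = 0.15·0.1200 / (0.15·0.1200 + 0.9·0.8800) ≈ 0.0222
After 'positive': P(infected) = 0.85·0.0222 / (0.85·0.0222 + 0.1·0.9778) ≈ 0.1619
After 'negative': P(infected) = 0.15·0.1619 / (0.15·0.1619 + 0.9·0.8381) ≈ 0.0312
After 'positive': P(infected) = 0.85·0.0312 / (0.85·0.0312 + 0.1·0.9688) ≈ 0.2149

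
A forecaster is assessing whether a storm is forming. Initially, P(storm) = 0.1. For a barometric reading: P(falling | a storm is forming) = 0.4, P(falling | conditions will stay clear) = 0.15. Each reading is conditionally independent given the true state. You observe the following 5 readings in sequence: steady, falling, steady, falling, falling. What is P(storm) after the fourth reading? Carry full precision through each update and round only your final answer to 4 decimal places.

Each posterior becomes the prior for the next update.
After 'steady': P(storm) = 0.6·0.1000 / (0.6·0.1000 + 0.85·0.9000) ≈ 0.0727
After 'falling': P(storm) = 0.4·0.0727 / (0.4·0.0727 + 0.15·0.9273) ≈ 0.1730
After 'steady': P(storm) = 0.6·0.1730 / (0.6·0.1730 + 0.85·0.8270) ≈ 0.1286
After 'falling': P(storm) = 0.4·0.1286 / (0.4·0.1286 + 0.15·0.8714) ≈ 0.2825

0.2825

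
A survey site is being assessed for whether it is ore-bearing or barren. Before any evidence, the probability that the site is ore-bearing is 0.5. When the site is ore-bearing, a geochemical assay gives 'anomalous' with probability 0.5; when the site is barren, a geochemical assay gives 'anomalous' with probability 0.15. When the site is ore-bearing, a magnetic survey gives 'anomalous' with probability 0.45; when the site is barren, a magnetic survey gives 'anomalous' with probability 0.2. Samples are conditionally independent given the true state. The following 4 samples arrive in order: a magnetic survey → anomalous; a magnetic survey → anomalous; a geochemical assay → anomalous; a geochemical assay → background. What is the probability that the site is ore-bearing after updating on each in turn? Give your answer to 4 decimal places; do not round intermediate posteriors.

0.9085

Each posterior becomes the prior for the next update.
After a magnetic survey='anomalous': P(ore) = 0.45·0.5000 / (0.45·0.5000 + 0.2·0.5000) ≈ 0.6923
After a magnetic survey='anomalous': P(ore) = 0.45·0.6923 / (0.45·0.6923 + 0.2·0.3077) ≈ 0.8351
After a geochemical assay='anomalous': P(ore) = 0.5·0.8351 / (0.5·0.8351 + 0.15·0.1649) ≈ 0.9441
After a geochemical assay='background': P(ore) = 0.5·0.9441 / (0.5·0.9441 + 0.85·0.0559) ≈ 0.9085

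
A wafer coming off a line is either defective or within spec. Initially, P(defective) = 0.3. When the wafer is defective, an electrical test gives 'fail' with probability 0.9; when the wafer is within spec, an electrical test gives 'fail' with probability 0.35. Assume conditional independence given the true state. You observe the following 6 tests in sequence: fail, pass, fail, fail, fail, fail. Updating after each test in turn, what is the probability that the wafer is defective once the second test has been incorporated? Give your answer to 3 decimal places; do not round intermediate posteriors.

0.145

After 'fail': P(defective) = 0.9·0.3000 / (0.9·0.3000 + 0.35·0.7000) ≈ 0.5243
After 'pass': P(defective) = 0.1·0.5243 / (0.1·0.5243 + 0.65·0.4757) ≈ 0.1450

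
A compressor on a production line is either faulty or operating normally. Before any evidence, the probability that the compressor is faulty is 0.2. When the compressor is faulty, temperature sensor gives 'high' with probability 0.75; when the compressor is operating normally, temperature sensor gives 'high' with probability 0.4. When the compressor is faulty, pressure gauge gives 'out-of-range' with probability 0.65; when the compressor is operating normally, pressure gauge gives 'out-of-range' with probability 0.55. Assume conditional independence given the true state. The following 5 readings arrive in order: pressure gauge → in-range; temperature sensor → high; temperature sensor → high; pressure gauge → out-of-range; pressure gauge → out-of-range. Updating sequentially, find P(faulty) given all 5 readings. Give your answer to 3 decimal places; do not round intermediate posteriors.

After pressure gauge='in-range': P(faulty) = 0.35·0.2000 / (0.35·0.2000 + 0.45·0.8000) ≈ 0.1628
After temperature sensor='high': P(faulty) = 0.75·0.1628 / (0.75·0.1628 + 0.4·0.8372) ≈ 0.2672
After temperature sensor='high': P(faulty) = 0.75·0.2672 / (0.75·0.2672 + 0.4·0.7328) ≈ 0.4060
After pressure gauge='out-of-range': P(faulty) = 0.65·0.4060 / (0.65·0.4060 + 0.55·0.5940) ≈ 0.4469
After pressure gauge='out-of-range': P(faulty) = 0.65·0.4469 / (0.65·0.4469 + 0.55·0.5531) ≈ 0.4884

0.488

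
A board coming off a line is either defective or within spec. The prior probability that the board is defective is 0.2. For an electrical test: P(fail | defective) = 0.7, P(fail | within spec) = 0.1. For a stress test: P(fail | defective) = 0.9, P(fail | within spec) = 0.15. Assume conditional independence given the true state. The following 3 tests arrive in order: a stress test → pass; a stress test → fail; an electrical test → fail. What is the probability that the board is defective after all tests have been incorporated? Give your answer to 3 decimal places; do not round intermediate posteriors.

0.553

After a stress test='pass': P(defective) = 0.1·0.2000 / (0.1·0.2000 + 0.85·0.8000) ≈ 0.0286
After a stress test='fail': P(defective) = 0.9·0.0286 / (0.9·0.0286 + 0.15·0.9714) ≈ 0.1500
After an electrical test='fail': P(defective) = 0.7·0.1500 / (0.7·0.1500 + 0.1·0.8500) ≈ 0.5526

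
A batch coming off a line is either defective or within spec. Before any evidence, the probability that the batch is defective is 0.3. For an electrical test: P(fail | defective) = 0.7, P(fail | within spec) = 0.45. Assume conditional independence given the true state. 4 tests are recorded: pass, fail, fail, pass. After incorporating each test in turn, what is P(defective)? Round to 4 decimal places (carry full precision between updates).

0.2358

After 'pass': P(defective) = 0.3·0.3000 / (0.3·0.3000 + 0.55·0.7000) ≈ 0.1895
After 'fail': P(defective) = 0.7·0.1895 / (0.7·0.1895 + 0.45·0.8105) ≈ 0.2667
After 'fail': P(defective) = 0.7·0.2667 / (0.7·0.2667 + 0.45·0.7333) ≈ 0.3613
After 'pass': P(defective) = 0.3·0.3613 / (0.3·0.3613 + 0.55·0.6387) ≈ 0.2358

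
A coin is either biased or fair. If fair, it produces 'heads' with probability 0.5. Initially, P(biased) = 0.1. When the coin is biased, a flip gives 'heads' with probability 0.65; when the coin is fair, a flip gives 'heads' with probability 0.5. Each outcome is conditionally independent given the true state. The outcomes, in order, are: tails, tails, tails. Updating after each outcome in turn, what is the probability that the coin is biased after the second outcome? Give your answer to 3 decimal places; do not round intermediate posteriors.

0.052

After 'tails': P(biased) = 0.35·0.1000 / (0.35·0.1000 + 0.5·0.9000) ≈ 0.0722
After 'tails': P(biased) = 0.35·0.0722 / (0.35·0.0722 + 0.5·0.9278) ≈ 0.0516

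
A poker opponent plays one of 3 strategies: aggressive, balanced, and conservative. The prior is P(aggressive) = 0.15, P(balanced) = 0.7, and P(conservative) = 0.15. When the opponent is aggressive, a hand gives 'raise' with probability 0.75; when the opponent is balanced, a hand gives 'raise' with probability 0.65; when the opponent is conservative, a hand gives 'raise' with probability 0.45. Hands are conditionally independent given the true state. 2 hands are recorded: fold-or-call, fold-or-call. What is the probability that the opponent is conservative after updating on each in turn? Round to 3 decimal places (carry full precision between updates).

0.323

Apply Bayes' rule sequentially, carrying P(conservative) forward.
After 'fold-or-call': normaliser = 0.25·0.1500 + 0.35·0.7000 + 0.55·0.1500; P(aggressive) ≈ 0.1027, P(balanced) ≈ 0.6712, P(conservative) ≈ 0.2260
After 'fold-or-call': normaliser = 0.25·0.1027 + 0.35·0.6712 + 0.55·0.2260; P(aggressive) ≈ 0.0667, P(balanced) ≈ 0.6103, P(conservative) ≈ 0.3230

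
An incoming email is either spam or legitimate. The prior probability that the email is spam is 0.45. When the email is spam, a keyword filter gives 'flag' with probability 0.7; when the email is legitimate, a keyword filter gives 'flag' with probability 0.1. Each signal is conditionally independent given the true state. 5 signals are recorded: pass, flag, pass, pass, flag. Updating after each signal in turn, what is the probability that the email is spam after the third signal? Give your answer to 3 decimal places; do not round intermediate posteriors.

0.389

Apply Bayes' rule sequentially, carrying P(spam) forward.
After 'pass': P(spam) = 0.3·0.4500 / (0.3·0.4500 + 0.9·0.5500) ≈ 0.2143
After 'flag': P(spam) = 0.7·0.2143 / (0.7·0.2143 + 0.1·0.7857) ≈ 0.6562
After 'pass': P(spam) = 0.3·0.6562 / (0.3·0.6562 + 0.9·0.3438) ≈ 0.3889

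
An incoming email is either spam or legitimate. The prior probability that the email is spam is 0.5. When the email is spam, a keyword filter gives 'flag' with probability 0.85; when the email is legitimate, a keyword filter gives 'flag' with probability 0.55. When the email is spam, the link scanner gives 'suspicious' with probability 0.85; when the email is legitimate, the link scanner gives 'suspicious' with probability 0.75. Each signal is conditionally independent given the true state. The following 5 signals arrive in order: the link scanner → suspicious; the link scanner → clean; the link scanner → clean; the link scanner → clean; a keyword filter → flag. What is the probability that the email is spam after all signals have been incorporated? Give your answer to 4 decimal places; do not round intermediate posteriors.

0.2745

Each posterior becomes the prior for the next update.
After the link scanner='suspicious': P(spam) = 0.85·0.5000 / (0.85·0.5000 + 0.75·0.5000) ≈ 0.5312
After the link scanner='clean': P(spam) = 0.15·0.5312 / (0.15·0.5312 + 0.25·0.4688) ≈ 0.4048
After the link scanner='clean': P(spam) = 0.15·0.4048 / (0.15·0.4048 + 0.25·0.5952) ≈ 0.2898
After the link scanner='clean': P(spam) = 0.15·0.2898 / (0.15·0.2898 + 0.25·0.7102) ≈ 0.1967
After a keyword filter='flag': P(spam) = 0.85·0.1967 / (0.85·0.1967 + 0.55·0.8033) ≈ 0.2745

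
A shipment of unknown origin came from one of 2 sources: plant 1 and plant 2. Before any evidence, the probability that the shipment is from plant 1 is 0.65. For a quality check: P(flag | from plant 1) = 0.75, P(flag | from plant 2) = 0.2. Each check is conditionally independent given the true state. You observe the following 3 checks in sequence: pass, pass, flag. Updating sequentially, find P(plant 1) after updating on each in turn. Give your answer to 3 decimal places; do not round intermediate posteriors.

0.405

Apply Bayes' rule sequentially, carrying P(plant 1) forward.
After 'pass': P(plant 1) = 0.25·0.6500 / (0.25·0.6500 + 0.8·0.3500) ≈ 0.3672
After 'pass': P(plant 1) = 0.25·0.3672 / (0.25·0.3672 + 0.8·0.6328) ≈ 0.1535
After 'flag': P(plant 1) = 0.75·0.1535 / (0.75·0.1535 + 0.2·0.8465) ≈ 0.4048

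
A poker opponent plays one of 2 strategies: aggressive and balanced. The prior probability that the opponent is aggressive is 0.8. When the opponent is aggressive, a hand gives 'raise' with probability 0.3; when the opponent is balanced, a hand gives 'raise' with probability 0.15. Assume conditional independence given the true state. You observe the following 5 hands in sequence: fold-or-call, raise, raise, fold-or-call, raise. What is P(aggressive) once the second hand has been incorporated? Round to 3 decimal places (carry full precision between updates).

Each posterior becomes the prior for the next update.
After 'fold-or-call': P(aggressive) = 0.7·0.8000 / (0.7·0.8000 + 0.85·0.2000) ≈ 0.7671
After 'raise': P(aggressive) = 0.3·0.7671 / (0.3·0.7671 + 0.15·0.2329) ≈ 0.8682

0.868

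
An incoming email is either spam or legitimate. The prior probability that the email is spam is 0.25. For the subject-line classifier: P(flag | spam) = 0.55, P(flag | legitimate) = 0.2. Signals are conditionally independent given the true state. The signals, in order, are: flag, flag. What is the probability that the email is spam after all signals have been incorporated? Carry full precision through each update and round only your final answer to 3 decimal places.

0.716

After 'flag': P(spam) = 0.55·0.2500 / (0.55·0.2500 + 0.2·0.7500) ≈ 0.4783
After 'flag': P(spam) = 0.55·0.4783 / (0.55·0.4783 + 0.2·0.5217) ≈ 0.7160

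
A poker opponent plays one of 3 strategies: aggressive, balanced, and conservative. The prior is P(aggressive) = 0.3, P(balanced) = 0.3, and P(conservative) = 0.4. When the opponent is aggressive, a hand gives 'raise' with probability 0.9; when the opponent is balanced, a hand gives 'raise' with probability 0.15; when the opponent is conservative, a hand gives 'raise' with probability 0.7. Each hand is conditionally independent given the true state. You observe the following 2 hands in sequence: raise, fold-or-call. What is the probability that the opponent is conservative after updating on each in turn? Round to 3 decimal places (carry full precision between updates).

0.563

After 'raise': normaliser = 0.9·0.3000 + 0.15·0.3000 + 0.7·0.4000; P(aggressive) ≈ 0.4538, P(balanced) ≈ 0.0756, P(conservative) ≈ 0.4706
After 'fold-or-call': normaliser = 0.1·0.4538 + 0.85·0.0756 + 0.3·0.4706; P(aggressive) ≈ 0.1809, P(balanced) ≈ 0.2563, P(conservative) ≈ 0.5628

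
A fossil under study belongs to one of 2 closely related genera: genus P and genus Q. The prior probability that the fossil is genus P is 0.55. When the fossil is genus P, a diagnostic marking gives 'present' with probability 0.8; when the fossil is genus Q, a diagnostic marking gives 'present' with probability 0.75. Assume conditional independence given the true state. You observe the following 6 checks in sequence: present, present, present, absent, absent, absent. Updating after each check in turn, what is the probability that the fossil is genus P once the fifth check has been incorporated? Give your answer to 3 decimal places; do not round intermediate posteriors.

After 'present': P(genus P) = 0.8·0.5500 / (0.8·0.5500 + 0.75·0.4500) ≈ 0.5659
After 'present': P(genus P) = 0.8·0.5659 / (0.8·0.5659 + 0.75·0.4341) ≈ 0.5817
After 'present': P(genus P) = 0.8·0.5817 / (0.8·0.5817 + 0.75·0.4183) ≈ 0.5973
After 'absent': P(genus P) = 0.2·0.5973 / (0.2·0.5973 + 0.25·0.4027) ≈ 0.5427
After 'absent': P(genus P) = 0.2·0.5427 / (0.2·0.5427 + 0.25·0.4573) ≈ 0.4870

0.487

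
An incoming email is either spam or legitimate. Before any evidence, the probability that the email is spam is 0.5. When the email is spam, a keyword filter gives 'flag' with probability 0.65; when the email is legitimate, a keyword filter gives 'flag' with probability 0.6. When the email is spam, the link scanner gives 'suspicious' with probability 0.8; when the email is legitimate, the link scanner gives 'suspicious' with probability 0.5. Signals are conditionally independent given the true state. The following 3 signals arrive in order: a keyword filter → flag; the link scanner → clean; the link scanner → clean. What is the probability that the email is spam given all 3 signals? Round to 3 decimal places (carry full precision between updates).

0.148

After a keyword filter='flag': P(spam) = 0.65·0.5000 / (0.65·0.5000 + 0.6·0.5000) ≈ 0.5200
After the link scanner='clean': P(spam) = 0.2·0.5200 / (0.2·0.5200 + 0.5·0.4800) ≈ 0.3023
After the link scanner='clean': P(spam) = 0.2·0.3023 / (0.2·0.3023 + 0.5·0.6977) ≈ 0.1477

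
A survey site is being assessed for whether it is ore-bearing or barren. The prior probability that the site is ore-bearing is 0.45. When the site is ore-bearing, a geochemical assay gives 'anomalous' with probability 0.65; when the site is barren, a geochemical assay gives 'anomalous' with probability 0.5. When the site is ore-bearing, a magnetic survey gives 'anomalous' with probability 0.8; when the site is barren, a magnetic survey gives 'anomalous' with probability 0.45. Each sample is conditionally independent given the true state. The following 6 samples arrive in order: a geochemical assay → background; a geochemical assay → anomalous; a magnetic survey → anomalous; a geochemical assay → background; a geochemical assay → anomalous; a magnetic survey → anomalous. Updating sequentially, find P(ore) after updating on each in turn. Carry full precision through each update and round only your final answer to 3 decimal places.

Apply Bayes' rule sequentially, carrying P(ore) forward.
After a geochemical assay='background': P(ore) = 0.35·0.4500 / (0.35·0.4500 + 0.5·0.5500) ≈ 0.3642
After a geochemical assay='anomalous': P(ore) = 0.65·0.3642 / (0.65·0.3642 + 0.5·0.6358) ≈ 0.4268
After a magnetic survey='anomalous': P(ore) = 0.8·0.4268 / (0.8·0.4268 + 0.45·0.5732) ≈ 0.5696
After a geochemical assay='background': P(ore) = 0.35·0.5696 / (0.35·0.5696 + 0.5·0.4304) ≈ 0.4809
After a geochemical assay='anomalous': P(ore) = 0.65·0.4809 / (0.65·0.4809 + 0.5·0.5191) ≈ 0.5464
After a magnetic survey='anomalous': P(ore) = 0.8·0.5464 / (0.8·0.5464 + 0.45·0.4536) ≈ 0.6817

0.682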